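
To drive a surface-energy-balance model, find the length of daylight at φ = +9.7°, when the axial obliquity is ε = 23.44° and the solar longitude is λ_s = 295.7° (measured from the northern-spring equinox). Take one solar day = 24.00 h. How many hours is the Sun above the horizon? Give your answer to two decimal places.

Solar declination: sin δ = sin ε · sin λ_s = sin 23.44° × sin 295.7° = -0.35844, so δ = -21.004°.
cos H₀ = −tan φ · tan δ = −tan(+9.7°) × tan(-21.004°) = 0.0656, so H₀ = 1.5051 rad = 86.24°.
Daylight = 2H₀/(2π) × 24.00 h = (1.5051/π) × 24.00 = 11.50 h.

11.50 h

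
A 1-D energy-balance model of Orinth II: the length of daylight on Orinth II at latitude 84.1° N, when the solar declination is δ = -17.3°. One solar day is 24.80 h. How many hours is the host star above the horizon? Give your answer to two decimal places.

cos H₀ = −tan φ · tan δ = 3.0140 ≥ 1, so the host star never rises (polar night) and H₀ = 0.
Daylight = 2H₀/(2π) × 24.80 h = (0.0000/π) × 24.80 = 0.00 h.

0.00 h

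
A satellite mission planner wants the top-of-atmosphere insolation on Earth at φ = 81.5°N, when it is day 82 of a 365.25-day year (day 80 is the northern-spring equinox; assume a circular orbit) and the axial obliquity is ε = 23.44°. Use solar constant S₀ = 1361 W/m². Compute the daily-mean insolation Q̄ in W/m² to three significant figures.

Q̄ ≈ 73.5 W/m²

Solar longitude: λ_s = 360° × (82 − 80)/365.25 = 1.971°.
sin δ = sin 23.44° × sin 1.971° = 0.01368, so δ = +0.784°.
cos H₀ = −tan(+81.5°) tan(+0.784°) = -0.0916, H₀ = 1.6625 rad.
Bracket: H₀ sin φ sin δ + cos φ cos δ sin H₀ = 1.6625×0.98902×0.01368 + 0.14781×0.99991×0.99580 = 0.022493 + 0.147176 = 0.169669.
Q̄ = (S₀/π) × [bracket] = (1361/π) × 0.169669 = 73.50 W/m².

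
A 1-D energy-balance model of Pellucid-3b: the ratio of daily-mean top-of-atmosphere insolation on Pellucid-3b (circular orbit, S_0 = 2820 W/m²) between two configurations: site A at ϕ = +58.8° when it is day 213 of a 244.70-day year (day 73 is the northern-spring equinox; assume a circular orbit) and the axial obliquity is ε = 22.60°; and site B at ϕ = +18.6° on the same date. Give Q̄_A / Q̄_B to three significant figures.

— Configuration A (ϕ=+58.8°):
Solar longitude: L_s = 360° × (213 − 73)/244.70 = 205.966°.
sin δ = sin 22.60° × sin 205.966° = -0.16826, so δ = -9.687°.
cos h₀ = −tan(+58.8°) tan(-9.687°) = 0.2819, h₀ = 1.2851 rad.
Bracket: h₀ sin ϕ sin δ + cos ϕ cos δ sin h₀ = 1.2851×0.85536×-0.16826 + 0.51803×0.98574×0.95946 = -0.184955 + 0.489941 = 0.304986.
Q̄ = (S_0/π) × [bracket] = (2820/π) × 0.304986 = 273.77 W/m².
— Configuration B (ϕ=+18.6°):
cos h₀ = −tan(+18.6°) tan(-9.687°) = 0.0574, h₀ = 1.5133 rad.
Bracket: h₀ sin ϕ sin δ + cos ϕ cos δ sin h₀ = 1.5133×0.31896×-0.16826 + 0.94777×0.98574×0.99835 = -0.081216 + 0.932713 = 0.851497.
Q̄ = (S_0/π) × [bracket] = (2820/π) × 0.851497 = 764.33 W/m².
Ratio Q̄_A / Q̄_B = 273.77 / 764.33 = 0.3582.

Q̄_A / Q̄_B ≈ 0.358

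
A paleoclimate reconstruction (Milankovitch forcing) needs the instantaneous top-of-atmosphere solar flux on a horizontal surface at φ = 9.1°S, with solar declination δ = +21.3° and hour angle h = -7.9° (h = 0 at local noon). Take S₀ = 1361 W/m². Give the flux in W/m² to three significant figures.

1.16e+03 W/m²

cos θ_z = sin φ sin δ + cos φ cos δ cos h = -0.057451 + 0.911234 = 0.853783.
Flux = S₀ · cos θ_z = 1361 × 0.853783 = 1162 W/m².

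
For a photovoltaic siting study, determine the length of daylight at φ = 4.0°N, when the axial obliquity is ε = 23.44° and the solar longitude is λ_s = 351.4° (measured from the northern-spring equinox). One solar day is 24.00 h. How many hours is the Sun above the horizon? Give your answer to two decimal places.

11.97 h

Solar declination: sin δ = sin ε · sin λ_s = sin 23.44° × sin 351.4° = -0.05948, so δ = -3.410°.
cos H₀ = −tan φ · tan δ = −tan(+4.0°) × tan(-3.410°) = 0.0042, so H₀ = 1.5666 rad = 89.76°.
Daylight = 2H₀/(2π) × 24.00 h = (1.5666/π) × 24.00 = 11.97 h.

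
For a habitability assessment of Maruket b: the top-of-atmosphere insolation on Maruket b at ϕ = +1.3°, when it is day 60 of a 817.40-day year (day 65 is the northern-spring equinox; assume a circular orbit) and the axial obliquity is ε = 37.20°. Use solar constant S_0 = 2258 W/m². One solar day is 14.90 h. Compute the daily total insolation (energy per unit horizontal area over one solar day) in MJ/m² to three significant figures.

38.5 MJ/m²

Solar longitude: L_s = 360° × (60 − 65)/817.40 = -2.202°, i.e. -2.202° + 360° = 357.798°.
sin δ = sin 37.20° × sin 357.798° = -0.02323, so δ = -1.331°.
cos h₀ = −tan(+1.3°) tan(-1.331°) = 0.0005, h₀ = 1.5703 rad.
Bracket: h₀ sin ϕ sin δ + cos ϕ cos δ sin h₀ = 1.5703×0.02269×-0.02323 + 0.99974×0.99973×1.00000 = -0.000828 + 0.999470 = 0.998642.
Q̄ = (S_0/π) × [bracket] = (2258/π) × 0.998642 = 717.77 W/m².
Daily total = Q̄ × 14.90 h × 3600 s/h = 717.77 × 14.90 × 3600 / 10⁶ = 38.50 MJ/m².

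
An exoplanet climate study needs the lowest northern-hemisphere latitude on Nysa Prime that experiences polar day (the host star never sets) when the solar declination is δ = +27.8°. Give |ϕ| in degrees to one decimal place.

|ϕ| = 62.2°

Polar day requires cos h₀ = −tan ϕ tan δ ≤ −1, i.e. tan ϕ tan δ ≥ 1.
The boundary is |tan ϕ| · |tan δ| = 1, so |ϕ| = 90° − |δ| = 90° − 27.8° = 62.2° in the northern hemisphere.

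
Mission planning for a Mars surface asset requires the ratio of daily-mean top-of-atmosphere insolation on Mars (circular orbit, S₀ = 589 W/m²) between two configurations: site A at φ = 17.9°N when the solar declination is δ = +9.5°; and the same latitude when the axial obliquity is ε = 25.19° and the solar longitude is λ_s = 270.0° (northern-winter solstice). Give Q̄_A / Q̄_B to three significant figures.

Q̄_A / Q̄_B ≈ 1.53

— Configuration A (φ=+17.9°):
cos H₀ = −tan(+17.9°) tan(+9.500°) = -0.0541, H₀ = 1.6249 rad.
Bracket: H₀ sin φ sin δ + cos φ cos δ sin H₀ = 1.6249×0.30736×0.16505 + 0.95159×0.98629×0.99854 = 0.082431 + 0.937173 = 1.019604.
Q̄ = (S₀/π) × [bracket] = (589/π) × 1.019604 = 191.16 W/m².
— Configuration B (φ=+17.9°):
Solar declination: sin δ = sin ε · sin λ_s = sin 25.19° × sin 270.0° = -0.42562, so δ = -25.190°.
cos H₀ = −tan(+17.9°) tan(-25.190°) = 0.1519, H₀ = 1.4183 rad.
Bracket: H₀ sin φ sin δ + cos φ cos δ sin H₀ = 1.4183×0.30736×-0.42562 + 0.95159×0.90490×0.98839 = -0.185540 + 0.851096 = 0.665556.
Q̄ = (S₀/π) × [bracket] = (589/π) × 0.665556 = 124.78 W/m².
Ratio Q̄_A / Q̄_B = 191.16 / 124.78 = 1.532.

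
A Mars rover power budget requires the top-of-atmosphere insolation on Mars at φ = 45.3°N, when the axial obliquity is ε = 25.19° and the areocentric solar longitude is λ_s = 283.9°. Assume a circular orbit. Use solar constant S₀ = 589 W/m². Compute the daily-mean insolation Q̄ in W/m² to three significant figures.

sin δ = sin 25.19° × sin 283.9° = -0.41316, so δ = -24.403°.
cos H₀ = −tan(+45.3°) tan(-24.403°) = 0.4585, H₀ = 1.0945 rad.
Bracket: H₀ sin φ sin δ + cos φ cos δ sin H₀ = 1.0945×0.71080×-0.41316 + 0.70339×0.91066×0.88871 = -0.321426 + 0.569262 = 0.247836.
Q̄ = (S₀/π) × [bracket] = (589/π) × 0.247836 = 46.47 W/m².

Q̄ ≈ 46.5 W/m²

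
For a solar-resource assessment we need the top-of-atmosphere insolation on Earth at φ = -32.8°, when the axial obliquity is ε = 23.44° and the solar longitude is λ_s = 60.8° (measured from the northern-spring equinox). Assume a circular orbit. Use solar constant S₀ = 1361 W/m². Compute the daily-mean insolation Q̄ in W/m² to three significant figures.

Q̄ ≈ 223 W/m²

Solar declination: sin δ = sin ε · sin λ_s = sin 23.44° × sin 60.8° = 0.34724, so δ = +20.318°.
cos H₀ = −tan(-32.8°) tan(+20.318°) = 0.2386, H₀ = 1.3298 rad.
Bracket: H₀ sin φ sin δ + cos φ cos δ sin H₀ = 1.3298×-0.54171×0.34724 + 0.84057×0.93778×0.97111 = -0.250140 + 0.765497 = 0.515357.
Q̄ = (S₀/π) × [bracket] = (1361/π) × 0.515357 = 223.3 W/m².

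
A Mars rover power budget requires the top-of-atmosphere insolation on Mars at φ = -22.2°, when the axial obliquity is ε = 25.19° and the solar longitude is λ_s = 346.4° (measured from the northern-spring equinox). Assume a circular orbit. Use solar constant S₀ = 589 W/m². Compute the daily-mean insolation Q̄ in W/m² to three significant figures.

Solar declination: sin δ = sin ε · sin λ_s = sin 25.19° × sin 346.4° = -0.10008, so δ = -5.744°.
cos H₀ = −tan(-22.2°) tan(-5.744°) = -0.0410, H₀ = 1.6119 rad.
Bracket: H₀ sin φ sin δ + cos φ cos δ sin H₀ = 1.6119×-0.37784×-0.10008 + 0.92587×0.99498×0.99916 = 0.060953 + 0.920448 = 0.981401.
Q̄ = (S₀/π) × [bracket] = (589/π) × 0.981401 = 184.0 W/m².

Q̄ ≈ 184 W/m²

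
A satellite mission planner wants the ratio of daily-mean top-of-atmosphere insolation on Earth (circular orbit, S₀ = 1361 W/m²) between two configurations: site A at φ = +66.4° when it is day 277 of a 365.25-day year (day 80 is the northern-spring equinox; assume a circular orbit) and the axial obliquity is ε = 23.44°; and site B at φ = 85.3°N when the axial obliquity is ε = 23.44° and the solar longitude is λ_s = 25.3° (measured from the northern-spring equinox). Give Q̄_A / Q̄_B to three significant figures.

Q̄_A / Q̄_B ≈ 0.504

— Configuration A (φ=+66.4°):
Solar longitude: λ_s = 360° × (277 − 80)/365.25 = 194.168°.
sin δ = sin 23.44° × sin 194.168° = -0.09737, so δ = -5.588°.
cos H₀ = −tan(+66.4°) tan(-5.588°) = 0.2239, H₀ = 1.3450 rad.
Bracket: H₀ sin φ sin δ + cos φ cos δ sin H₀ = 1.3450×0.91636×-0.09737 + 0.40035×0.99525×0.97461 = -0.120009 + 0.388332 = 0.268323.
Q̄ = (S₀/π) × [bracket] = (1361/π) × 0.268323 = 116.24 W/m².
— Configuration B (φ=+85.3°):
Solar declination: sin δ = sin ε · sin λ_s = sin 23.44° × sin 25.3° = 0.17000, so δ = +9.788°.
cos H₀ = −tan(+85.3°) tan(+9.788°) = -2.0983 ≤ −1 ⇒ polar day, H₀ = π.
Bracket: H₀ sin φ sin δ + cos φ cos δ sin H₀ = 3.1416×0.99664×0.17000 + 0.08194×0.98544×0.00000 = 0.532278 + 0.000000 = 0.532278.
Q̄ = (S₀/π) × [bracket] = (1361/π) × 0.532278 = 230.59 W/m².
Ratio Q̄_A / Q̄_B = 116.24 / 230.59 = 0.5041.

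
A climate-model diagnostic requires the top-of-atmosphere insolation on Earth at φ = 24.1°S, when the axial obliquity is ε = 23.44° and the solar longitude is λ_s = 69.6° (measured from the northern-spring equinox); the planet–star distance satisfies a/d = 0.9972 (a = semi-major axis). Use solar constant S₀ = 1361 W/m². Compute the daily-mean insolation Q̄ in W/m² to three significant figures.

Q̄ ≈ 268 W/m²

Solar declination: sin δ = sin ε · sin λ_s = sin 23.44° × sin 69.6° = 0.37284, so δ = +21.891°.
cos H₀ = −tan(-24.1°) tan(+21.891°) = 0.1797, H₀ = 1.3901 rad.
Bracket: H₀ sin φ sin δ + cos φ cos δ sin H₀ = 1.3901×-0.40833×0.37284 + 0.91283×0.92790×0.98371 = -0.211631 + 0.833217 = 0.621586.
Inverse-square distance factor (a/d)² = 0.9972² = 0.994408.
Q̄ = (S₀/π) × 0.994408 × [bracket] = (1361/π) × 0.994408 × 0.621586 = 267.8 W/m².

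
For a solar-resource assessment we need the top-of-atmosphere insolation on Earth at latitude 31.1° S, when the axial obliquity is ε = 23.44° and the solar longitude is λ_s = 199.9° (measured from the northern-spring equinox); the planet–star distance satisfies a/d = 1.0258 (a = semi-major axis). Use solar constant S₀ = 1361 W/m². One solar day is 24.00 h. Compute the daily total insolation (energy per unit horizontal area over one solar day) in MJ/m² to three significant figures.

Solar declination: sin δ = sin ε · sin λ_s = sin 23.44° × sin 199.9° = -0.13540, so δ = -7.782°.
cos H₀ = −tan(-31.1°) tan(-7.782°) = -0.0824, H₀ = 1.6533 rad.
Bracket: H₀ sin φ sin δ + cos φ cos δ sin H₀ = 1.6533×-0.51653×-0.13540 + 0.85627×0.99079×0.99660 = 0.115629 + 0.845499 = 0.961128.
Inverse-square distance factor (a/d)² = 1.0258² = 1.052266.
Q̄ = (S₀/π) × 1.052266 × [bracket] = (1361/π) × 1.052266 × 0.961128 = 438.14 W/m².
Daily total = Q̄ × 24.00 h × 3600 s/h = 438.14 × 24.00 × 3600 / 10⁶ = 37.86 MJ/m².

37.9 MJ/m²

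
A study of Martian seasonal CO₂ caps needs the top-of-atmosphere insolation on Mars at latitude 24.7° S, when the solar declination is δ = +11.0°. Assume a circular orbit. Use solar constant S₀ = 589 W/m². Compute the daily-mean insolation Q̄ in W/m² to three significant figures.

Q̄ ≈ 144 W/m²

cos H₀ = −tan(-24.7°) tan(+11.000°) = 0.0894, H₀ = 1.4813 rad.
Bracket: H₀ sin φ sin δ + cos φ cos δ sin H₀ = 1.4813×-0.41787×0.19081 + 0.90851×0.98163×0.99600 = -0.118110 + 0.888253 = 0.770143.
Q̄ = (S₀/π) × [bracket] = (589/π) × 0.770143 = 144.4 W/m².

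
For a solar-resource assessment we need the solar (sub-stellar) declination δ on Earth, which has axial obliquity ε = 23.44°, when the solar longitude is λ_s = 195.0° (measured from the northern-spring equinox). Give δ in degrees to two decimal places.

sin δ = sin ε · sin λ_s = sin 23.44° × sin 195.0° = -0.102955.
δ = arcsin(-0.102955) = -5.91°.

δ = -5.91°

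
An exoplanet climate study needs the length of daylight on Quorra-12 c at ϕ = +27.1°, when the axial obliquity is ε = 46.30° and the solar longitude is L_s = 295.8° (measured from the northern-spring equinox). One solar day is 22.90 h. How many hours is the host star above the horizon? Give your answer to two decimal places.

Solar declination: sin δ = sin ε · sin L_s = sin 46.30° × sin 295.8° = -0.65090, so δ = -40.610°.
cos h₀ = −tan ϕ · tan δ = −tan(+27.1°) × tan(-40.610°) = 0.4388, so h₀ = 1.1166 rad = 63.98°.
Daylight = 2h₀/(2π) × 22.90 h = (1.1166/π) × 22.90 = 8.14 h.

8.14 h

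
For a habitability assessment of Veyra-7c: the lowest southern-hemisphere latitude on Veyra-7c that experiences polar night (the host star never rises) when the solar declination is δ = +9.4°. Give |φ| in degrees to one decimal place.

Polar night requires cos H₀ = −tan φ tan δ ≥ 1, i.e. tan φ tan δ ≤ −1.
The boundary is |tan φ| · |tan δ| = 1, so |φ| = 90° − |δ| = 90° − 9.4° = 80.6° in the southern hemisphere.

|φ| = 80.6°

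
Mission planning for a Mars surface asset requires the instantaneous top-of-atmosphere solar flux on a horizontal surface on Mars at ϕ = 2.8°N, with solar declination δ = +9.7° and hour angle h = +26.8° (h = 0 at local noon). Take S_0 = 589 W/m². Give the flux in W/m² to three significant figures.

522 W/m²

cos θ_z = sin ϕ sin δ + cos ϕ cos δ cos h = 0.008231 + 0.878775 = 0.887006.
Flux = S_0 · cos θ_z = 589 × 0.887006 = 522.4 W/m².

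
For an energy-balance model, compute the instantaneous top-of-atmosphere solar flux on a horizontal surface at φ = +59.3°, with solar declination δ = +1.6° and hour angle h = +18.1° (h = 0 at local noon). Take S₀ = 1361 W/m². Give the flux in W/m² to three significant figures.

693 W/m²

cos θ_z = sin φ sin δ + cos φ cos δ cos h = 0.024008 + 0.485090 = 0.509098.
Flux = S₀ · cos θ_z = 1361 × 0.509098 = 692.9 W/m².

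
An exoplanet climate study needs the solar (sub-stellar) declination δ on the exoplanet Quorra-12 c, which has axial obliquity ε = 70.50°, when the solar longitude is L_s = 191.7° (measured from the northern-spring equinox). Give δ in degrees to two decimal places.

δ = -11.02°

sin δ = sin ε · sin L_s = sin 70.50° × sin 191.7° = -0.191156.
δ = arcsin(-0.191156) = -11.02°.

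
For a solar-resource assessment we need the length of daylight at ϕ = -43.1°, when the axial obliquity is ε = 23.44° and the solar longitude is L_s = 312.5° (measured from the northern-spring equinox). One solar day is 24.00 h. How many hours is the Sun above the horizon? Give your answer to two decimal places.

Solar declination: sin δ = sin ε · sin L_s = sin 23.44° × sin 312.5° = -0.29328, so δ = -17.054°.
cos h₀ = −tan ϕ · tan δ = −tan(-43.1°) × tan(-17.054°) = -0.2871, so h₀ = 1.8620 rad = 106.68°.
Daylight = 2h₀/(2π) × 24.00 h = (1.8620/π) × 24.00 = 14.22 h.

14.22 h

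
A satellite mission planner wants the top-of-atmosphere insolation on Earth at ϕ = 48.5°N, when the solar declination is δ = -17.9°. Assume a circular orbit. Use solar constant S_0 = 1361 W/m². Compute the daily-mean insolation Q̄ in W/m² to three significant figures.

Q̄ ≈ 135 W/m²

cos h₀ = −tan(+48.5°) tan(-17.900°) = 0.3651, h₀ = 1.1971 rad.
Bracket: h₀ sin ϕ sin δ + cos ϕ cos δ sin h₀ = 1.1971×0.74896×-0.30736 + 0.66262×0.95159×0.93098 = -0.275573 + 0.587023 = 0.311450.
Q̄ = (S_0/π) × [bracket] = (1361/π) × 0.311450 = 134.9 W/m².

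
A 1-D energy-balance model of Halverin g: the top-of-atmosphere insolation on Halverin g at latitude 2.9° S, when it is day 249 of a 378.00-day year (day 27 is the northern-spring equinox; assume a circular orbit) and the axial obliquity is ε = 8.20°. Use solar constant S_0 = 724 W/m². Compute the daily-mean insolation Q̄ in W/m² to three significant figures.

Q̄ ≈ 231 W/m²

Solar longitude: L_s = 360° × (249 − 27)/378.00 = 211.429°.
sin δ = sin 8.20° × sin 211.429° = -0.07437, so δ = -4.265°.
cos h₀ = −tan(-2.9°) tan(-4.265°) = -0.0038, h₀ = 1.5746 rad.
Bracket: h₀ sin ϕ sin δ + cos ϕ cos δ sin h₀ = 1.5746×-0.05059×-0.07437 + 0.99872×0.99723×0.99999 = 0.005924 + 0.995944 = 1.001868.
Q̄ = (S_0/π) × [bracket] = (724/π) × 1.001868 = 230.9 W/m².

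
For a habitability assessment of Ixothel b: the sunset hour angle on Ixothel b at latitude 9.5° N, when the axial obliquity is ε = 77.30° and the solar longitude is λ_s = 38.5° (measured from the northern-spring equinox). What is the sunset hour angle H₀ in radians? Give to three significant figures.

Solar declination: sin δ = sin ε · sin λ_s = sin 77.30° × sin 38.5° = 0.60728, so δ = +37.393°.
cos H₀ = −tan φ · tan δ = −tan(+9.5°) × tan(+37.393°) = -0.1279, so H₀ = 1.6991 rad = 97.35°.

H₀ = 1.70 rad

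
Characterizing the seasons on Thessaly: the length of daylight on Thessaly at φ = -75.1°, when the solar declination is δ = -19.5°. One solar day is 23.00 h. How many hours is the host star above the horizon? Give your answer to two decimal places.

23.00 h

Sunrise equation: cos H₀ = −tan φ · tan δ = -1.3309 ≤ −1, so the host star never sets (polar day) and H₀ = π.
Daylight = 2H₀/(2π) × 23.00 h = (3.1416/π) × 23.00 = 23.00 h.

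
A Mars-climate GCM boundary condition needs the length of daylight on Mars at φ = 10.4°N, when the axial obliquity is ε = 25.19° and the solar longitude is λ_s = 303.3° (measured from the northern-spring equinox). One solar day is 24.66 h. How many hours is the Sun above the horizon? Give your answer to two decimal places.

Solar declination: sin δ = sin ε · sin λ_s = sin 25.19° × sin 303.3° = -0.35574, so δ = -20.839°.
cos H₀ = −tan φ · tan δ = −tan(+10.4°) × tan(-20.839°) = 0.0699, so H₀ = 1.5009 rad = 85.99°.
Daylight = 2H₀/(2π) × 24.66 h = (1.5009/π) × 24.66 = 11.78 h.

11.78 h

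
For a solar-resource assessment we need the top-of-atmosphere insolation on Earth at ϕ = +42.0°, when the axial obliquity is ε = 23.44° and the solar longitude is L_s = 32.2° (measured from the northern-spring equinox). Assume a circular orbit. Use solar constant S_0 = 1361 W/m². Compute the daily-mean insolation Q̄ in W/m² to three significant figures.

Solar declination: sin δ = sin ε · sin L_s = sin 23.44° × sin 32.2° = 0.21197, so δ = +12.238°.
cos h₀ = −tan(+42.0°) tan(+12.238°) = -0.1953, h₀ = 1.7674 rad.
Bracket: h₀ sin ϕ sin δ + cos ϕ cos δ sin h₀ = 1.7674×0.66913×0.21197 + 0.74314×0.97728×0.98074 = 0.250680 + 0.712268 = 0.962948.
Q̄ = (S_0/π) × [bracket] = (1361/π) × 0.962948 = 417.2 W/m².

Q̄ ≈ 417 W/m²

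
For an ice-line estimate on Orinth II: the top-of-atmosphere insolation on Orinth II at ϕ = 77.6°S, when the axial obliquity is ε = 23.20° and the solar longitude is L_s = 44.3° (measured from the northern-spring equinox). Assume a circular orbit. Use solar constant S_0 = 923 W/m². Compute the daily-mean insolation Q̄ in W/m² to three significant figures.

Solar declination: sin δ = sin ε · sin L_s = sin 23.20° × sin 44.3° = 0.27514, so δ = +15.970°.
cos h₀ = −tan(-77.6°) tan(+15.970°) = 1.3016 ≥ 1 ⇒ polar night, h₀ = 0 and Q̄ = 0.

Q̄ ≈ 0.00 W/m²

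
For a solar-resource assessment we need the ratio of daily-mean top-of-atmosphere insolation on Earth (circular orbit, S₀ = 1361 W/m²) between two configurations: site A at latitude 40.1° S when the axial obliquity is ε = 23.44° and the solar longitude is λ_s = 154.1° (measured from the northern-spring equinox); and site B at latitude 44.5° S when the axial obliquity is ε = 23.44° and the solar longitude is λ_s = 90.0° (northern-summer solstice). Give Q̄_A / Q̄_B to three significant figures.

Q̄_A / Q̄_B ≈ 2.12

— Configuration A (φ=-40.1°):
Solar declination: sin δ = sin ε · sin λ_s = sin 23.44° × sin 154.1° = 0.17375, so δ = +10.006°.
cos H₀ = −tan(-40.1°) tan(+10.006°) = 0.1486, H₀ = 1.4217 rad.
Bracket: H₀ sin φ sin δ + cos φ cos δ sin H₀ = 1.4217×-0.64412×0.17375 + 0.76492×0.98479×0.98890 = -0.159111 + 0.744924 = 0.585813.
Q̄ = (S₀/π) × [bracket] = (1361/π) × 0.585813 = 253.79 W/m².
— Configuration B (φ=-44.5°):
Solar declination: sin δ = sin ε · sin λ_s = sin 23.44° × sin 90.0° = 0.39779, so δ = +23.440°.
cos H₀ = −tan(-44.5°) tan(+23.440°) = 0.4261, H₀ = 1.1307 rad.
Bracket: H₀ sin φ sin δ + cos φ cos δ sin H₀ = 1.1307×-0.70091×0.39779 + 0.71325×0.91748×0.90469 = -0.315256 + 0.592022 = 0.276766.
Q̄ = (S₀/π) × [bracket] = (1361/π) × 0.276766 = 119.90 W/m².
Ratio Q̄_A / Q̄_B = 253.79 / 119.90 = 2.117.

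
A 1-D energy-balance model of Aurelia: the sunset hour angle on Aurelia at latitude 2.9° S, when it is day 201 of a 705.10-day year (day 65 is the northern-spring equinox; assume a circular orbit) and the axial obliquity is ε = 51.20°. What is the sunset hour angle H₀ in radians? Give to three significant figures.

H₀ = 1.52 rad

Solar longitude: λ_s = 360° × (201 − 65)/705.10 = 69.437°.
sin δ = sin 51.20° × sin 69.437° = 0.72968, so δ = +46.860°.
cos H₀ = −tan φ · tan δ = −tan(-2.9°) × tan(+46.860°) = 0.0541, so H₀ = 1.5167 rad = 86.90°.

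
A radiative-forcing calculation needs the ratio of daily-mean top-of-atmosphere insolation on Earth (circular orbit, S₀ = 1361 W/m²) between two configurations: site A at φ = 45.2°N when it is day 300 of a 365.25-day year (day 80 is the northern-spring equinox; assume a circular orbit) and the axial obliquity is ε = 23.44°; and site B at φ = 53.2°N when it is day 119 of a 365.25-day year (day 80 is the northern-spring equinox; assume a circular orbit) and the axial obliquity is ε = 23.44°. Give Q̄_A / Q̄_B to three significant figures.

— Configuration A (φ=+45.2°):
Solar longitude: λ_s = 360° × (300 − 80)/365.25 = 216.838°.
sin δ = sin 23.44° × sin 216.838° = -0.23849, so δ = -13.798°.
cos H₀ = −tan(+45.2°) tan(-13.798°) = 0.2473, H₀ = 1.3209 rad.
Bracket: H₀ sin φ sin δ + cos φ cos δ sin H₀ = 1.3209×0.70957×-0.23849 + 0.70463×0.97114×0.96894 = -0.223530 + 0.663040 = 0.439510.
Q̄ = (S₀/π) × [bracket] = (1361/π) × 0.439510 = 190.40 W/m².
— Configuration B (φ=+53.2°):
Solar longitude: λ_s = 360° × (119 − 80)/365.25 = 38.439°.
sin δ = sin 23.44° × sin 38.439° = 0.24730, so δ = +14.318°.
cos H₀ = −tan(+53.2°) tan(+14.318°) = -0.3412, H₀ = 1.9190 rad.
Bracket: H₀ sin φ sin δ + cos φ cos δ sin H₀ = 1.9190×0.80073×0.24730 + 0.59902×0.96894×0.94000 = 0.380001 + 0.545590 = 0.925591.
Q̄ = (S₀/π) × [bracket] = (1361/π) × 0.925591 = 400.98 W/m².
Ratio Q̄_A / Q̄_B = 190.40 / 400.98 = 0.4748.

Q̄_A / Q̄_B ≈ 0.475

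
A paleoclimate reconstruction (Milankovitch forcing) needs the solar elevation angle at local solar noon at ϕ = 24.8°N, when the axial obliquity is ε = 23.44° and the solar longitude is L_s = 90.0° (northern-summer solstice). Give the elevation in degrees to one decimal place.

Solar declination: sin δ = sin ε · sin L_s = sin 23.44° × sin 90.0° = 0.39779, so δ = +23.440°.
At local noon the hour angle is zero, so the zenith angle equals |ϕ − δ| = |+24.8° − (+23.440°)| = 1.360°.
Elevation = 90° − 1.360° = 88.6°.

88.6°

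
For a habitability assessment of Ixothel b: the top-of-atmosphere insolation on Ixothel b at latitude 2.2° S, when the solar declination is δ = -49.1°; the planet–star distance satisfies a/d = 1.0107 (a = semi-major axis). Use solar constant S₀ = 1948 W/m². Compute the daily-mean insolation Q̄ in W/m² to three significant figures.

Q̄ ≈ 444 W/m²

cos H₀ = −tan(-2.2°) tan(-49.100°) = -0.0443, H₀ = 1.6152 rad.
Bracket: H₀ sin φ sin δ + cos φ cos δ sin H₀ = 1.6152×-0.03839×-0.75585 + 0.99926×0.65474×0.99902 = 0.046868 + 0.653614 = 0.700482.
Inverse-square distance factor (a/d)² = 1.0107² = 1.021514.
Q̄ = (S₀/π) × 1.021514 × [bracket] = (1948/π) × 1.021514 × 0.700482 = 443.7 W/m².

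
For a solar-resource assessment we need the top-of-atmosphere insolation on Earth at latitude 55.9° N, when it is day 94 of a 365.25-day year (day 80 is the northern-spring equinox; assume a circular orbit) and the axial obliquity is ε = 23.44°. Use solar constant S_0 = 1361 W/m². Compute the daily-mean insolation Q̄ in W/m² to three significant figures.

Solar longitude: L_s = 360° × (94 − 80)/365.25 = 13.799°.
sin δ = sin 23.44° × sin 13.799° = 0.09488, so δ = +5.444°.
cos h₀ = −tan(+55.9°) tan(+5.444°) = -0.1408, h₀ = 1.7120 rad.
Bracket: h₀ sin ϕ sin δ + cos ϕ cos δ sin h₀ = 1.7120×0.82806×0.09488 + 0.56064×0.99549×0.99004 = 0.134506 + 0.552553 = 0.687059.
Q̄ = (S_0/π) × [bracket] = (1361/π) × 0.687059 = 297.6 W/m².

Q̄ ≈ 298 W/m²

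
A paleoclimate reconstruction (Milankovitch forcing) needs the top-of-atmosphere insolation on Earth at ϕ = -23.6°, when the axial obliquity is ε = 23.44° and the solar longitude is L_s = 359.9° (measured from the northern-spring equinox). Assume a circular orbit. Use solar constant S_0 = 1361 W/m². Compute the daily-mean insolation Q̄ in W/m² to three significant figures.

Solar declination: sin δ = sin ε · sin L_s = sin 23.44° × sin 359.9° = -0.00069, so δ = -0.040°.
cos h₀ = −tan(-23.6°) tan(-0.040°) = -0.0003, h₀ = 1.5711 rad.
Bracket: h₀ sin ϕ sin δ + cos ϕ cos δ sin h₀ = 1.5711×-0.40035×-0.00069 + 0.91636×1.00000×1.00000 = 0.000434 + 0.916360 = 0.916794.
Q̄ = (S_0/π) × [bracket] = (1361/π) × 0.916794 = 397.2 W/m².

Q̄ ≈ 397 W/m²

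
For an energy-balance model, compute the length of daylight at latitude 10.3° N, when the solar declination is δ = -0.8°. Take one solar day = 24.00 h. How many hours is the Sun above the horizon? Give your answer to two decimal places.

11.98 h

cos H₀ = −tan φ · tan δ = −tan(+10.3°) × tan(-0.800°) = 0.0025, so H₀ = 1.5683 rad = 89.85°.
Daylight = 2H₀/(2π) × 24.00 h = (1.5683/π) × 24.00 = 11.98 h.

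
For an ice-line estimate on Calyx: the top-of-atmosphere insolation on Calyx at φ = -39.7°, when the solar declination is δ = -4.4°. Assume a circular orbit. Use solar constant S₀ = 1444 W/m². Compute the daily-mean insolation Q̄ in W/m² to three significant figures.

cos H₀ = −tan(-39.7°) tan(-4.400°) = -0.0639, H₀ = 1.6347 rad.
Bracket: H₀ sin φ sin δ + cos φ cos δ sin H₀ = 1.6347×-0.63877×-0.07672 + 0.76940×0.99705×0.99796 = 0.080111 + 0.765565 = 0.845676.
Q̄ = (S₀/π) × [bracket] = (1444/π) × 0.845676 = 388.7 W/m².

Q̄ ≈ 389 W/m²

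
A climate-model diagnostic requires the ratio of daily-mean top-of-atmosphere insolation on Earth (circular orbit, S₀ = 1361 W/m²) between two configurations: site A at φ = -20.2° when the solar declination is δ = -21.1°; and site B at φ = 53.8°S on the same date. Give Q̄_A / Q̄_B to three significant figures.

— Configuration A (φ=-20.2°):
cos H₀ = −tan(-20.2°) tan(-21.100°) = -0.1420, H₀ = 1.7132 rad.
Bracket: H₀ sin φ sin δ + cos φ cos δ sin H₀ = 1.7132×-0.34530×-0.36000 + 0.93849×0.93295×0.98987 = 0.212964 + 0.866695 = 1.079659.
Q̄ = (S₀/π) × [bracket] = (1361/π) × 1.079659 = 467.73 W/m².
— Configuration B (φ=-53.8°):
cos H₀ = −tan(-53.8°) tan(-21.100°) = -0.5272, H₀ = 2.1261 rad.
Bracket: H₀ sin φ sin δ + cos φ cos δ sin H₀ = 2.1261×-0.80696×-0.36000 + 0.59061×0.93295×0.84973 = 0.617644 + 0.468209 = 1.085853.
Q̄ = (S₀/π) × [bracket] = (1361/π) × 1.085853 = 470.41 W/m².
Ratio Q̄_A / Q̄_B = 467.73 / 470.41 = 0.9943.

Q̄_A / Q̄_B ≈ 0.994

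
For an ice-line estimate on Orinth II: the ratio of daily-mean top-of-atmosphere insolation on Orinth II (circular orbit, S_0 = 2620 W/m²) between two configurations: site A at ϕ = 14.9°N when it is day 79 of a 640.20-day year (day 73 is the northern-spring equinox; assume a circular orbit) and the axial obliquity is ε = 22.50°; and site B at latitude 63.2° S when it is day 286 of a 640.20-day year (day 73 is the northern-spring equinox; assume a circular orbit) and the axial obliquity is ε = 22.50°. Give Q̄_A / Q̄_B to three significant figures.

Q̄_A / Q̄_B ≈ 14.4

— Configuration A (ϕ=+14.9°):
Solar longitude: L_s = 360° × (79 − 73)/640.20 = 3.374°.
sin δ = sin 22.50° × sin 3.374° = 0.02252, so δ = +1.291°.
cos h₀ = −tan(+14.9°) tan(+1.291°) = -0.0060, h₀ = 1.5768 rad.
Bracket: h₀ sin ϕ sin δ + cos ϕ cos δ sin h₀ = 1.5768×0.25713×0.02252 + 0.96638×0.99975×0.99998 = 0.009131 + 0.966119 = 0.975250.
Q̄ = (S_0/π) × [bracket] = (2620/π) × 0.975250 = 813.33 W/m².
— Configuration B (ϕ=-63.2°):
Solar longitude: L_s = 360° × (286 − 73)/640.20 = 119.775°.
sin δ = sin 22.50° × sin 119.775° = 0.33216, so δ = +19.400°.
cos h₀ = −tan(-63.2°) tan(+19.400°) = 0.6972, h₀ = 0.7994 rad.
Bracket: h₀ sin ϕ sin δ + cos ϕ cos δ sin h₀ = 0.7994×-0.89259×0.33216 + 0.45088×0.94322×0.71692 = -0.237008 + 0.304891 = 0.067883.
Q̄ = (S_0/π) × [bracket] = (2620/π) × 0.067883 = 56.613 W/m².
Ratio Q̄_A / Q̄_B = 813.33 / 56.613 = 14.37.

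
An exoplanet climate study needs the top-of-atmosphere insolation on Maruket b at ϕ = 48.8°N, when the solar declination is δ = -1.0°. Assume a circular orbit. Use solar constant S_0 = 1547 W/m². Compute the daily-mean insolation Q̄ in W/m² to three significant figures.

cos h₀ = −tan(+48.8°) tan(-1.000°) = 0.0199, h₀ = 1.5509 rad.
Bracket: h₀ sin ϕ sin δ + cos ϕ cos δ sin h₀ = 1.5509×0.75241×-0.01745 + 0.65869×0.99985×0.99980 = -0.020363 + 0.658459 = 0.638096.
Q̄ = (S_0/π) × [bracket] = (1547/π) × 0.638096 = 314.2 W/m².

Q̄ ≈ 314 W/m²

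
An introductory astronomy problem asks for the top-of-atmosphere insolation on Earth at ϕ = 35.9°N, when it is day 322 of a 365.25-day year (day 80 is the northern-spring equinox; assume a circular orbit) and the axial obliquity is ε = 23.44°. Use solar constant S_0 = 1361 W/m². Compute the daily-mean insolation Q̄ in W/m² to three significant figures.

Q̄ ≈ 206 W/m²

Solar longitude: L_s = 360° × (322 − 80)/365.25 = 238.522°.
sin δ = sin 23.44° × sin 238.522° = -0.33925, so δ = -19.831°.
cos h₀ = −tan(+35.9°) tan(-19.831°) = 0.2611, h₀ = 1.3067 rad.
Bracket: h₀ sin ϕ sin δ + cos ϕ cos δ sin h₀ = 1.3067×0.58637×-0.33925 + 0.81004×0.94070×0.96532 = -0.259937 + 0.735578 = 0.475641.
Q̄ = (S_0/π) × [bracket] = (1361/π) × 0.475641 = 206.1 W/m².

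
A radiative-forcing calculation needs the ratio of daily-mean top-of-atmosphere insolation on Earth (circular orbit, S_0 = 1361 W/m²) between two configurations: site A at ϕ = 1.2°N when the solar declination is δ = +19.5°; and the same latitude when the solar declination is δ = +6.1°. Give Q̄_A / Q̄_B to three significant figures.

— Configuration A (ϕ=+1.2°):
cos h₀ = −tan(+1.2°) tan(+19.500°) = -0.0074, h₀ = 1.5782 rad.
Bracket: h₀ sin ϕ sin δ + cos ϕ cos δ sin h₀ = 1.5782×0.02094×0.33381 + 0.99978×0.94264×0.99997 = 0.011032 + 0.942404 = 0.953436.
Q̄ = (S_0/π) × [bracket] = (1361/π) × 0.953436 = 413.05 W/m².
— Configuration B (ϕ=+1.2°):
cos h₀ = −tan(+1.2°) tan(+6.100°) = -0.0022, h₀ = 1.5730 rad.
Bracket: h₀ sin ϕ sin δ + cos ϕ cos δ sin h₀ = 1.5730×0.02094×0.10626 + 0.99978×0.99434×1.00000 = 0.003500 + 0.994121 = 0.997621.
Q̄ = (S_0/π) × [bracket] = (1361/π) × 0.997621 = 432.19 W/m².
Ratio Q̄_A / Q̄_B = 413.05 / 432.19 = 0.9557.

Q̄_A / Q̄_B ≈ 0.956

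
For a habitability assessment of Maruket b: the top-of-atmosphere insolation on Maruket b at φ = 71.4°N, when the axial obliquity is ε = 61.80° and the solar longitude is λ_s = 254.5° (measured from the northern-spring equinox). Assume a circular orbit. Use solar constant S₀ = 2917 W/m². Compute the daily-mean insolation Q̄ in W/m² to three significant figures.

Solar declination: sin δ = sin ε · sin λ_s = sin 61.80° × sin 254.5° = -0.84925, so δ = -58.130°.
cos H₀ = −tan(+71.4°) tan(-58.130°) = 4.7794 ≥ 1 ⇒ polar night, H₀ = 0 and Q̄ = 0.

Q̄ ≈ 0.00 W/m²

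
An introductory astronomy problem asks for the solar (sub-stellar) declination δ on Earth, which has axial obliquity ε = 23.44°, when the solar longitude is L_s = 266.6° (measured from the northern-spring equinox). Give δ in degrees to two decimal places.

sin δ = sin ε · sin L_s = sin 23.44° × sin 266.6° = -0.397088.
δ = arcsin(-0.397088) = -23.40°.

δ = -23.40°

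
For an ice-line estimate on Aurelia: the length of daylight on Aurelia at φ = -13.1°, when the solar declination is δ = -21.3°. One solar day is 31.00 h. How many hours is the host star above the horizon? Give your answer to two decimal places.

cos H₀ = −tan φ · tan δ = −tan(-13.1°) × tan(-21.300°) = -0.0907, so H₀ = 1.6617 rad = 95.21°.
Daylight = 2H₀/(2π) × 31.00 h = (1.6617/π) × 31.00 = 16.40 h.

16.40 h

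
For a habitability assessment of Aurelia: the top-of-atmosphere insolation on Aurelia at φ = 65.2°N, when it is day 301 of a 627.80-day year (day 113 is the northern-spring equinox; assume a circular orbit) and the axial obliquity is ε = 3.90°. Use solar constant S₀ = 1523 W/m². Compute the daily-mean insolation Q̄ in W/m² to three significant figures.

Q̄ ≈ 250 W/m²

Solar longitude: λ_s = 360° × (301 − 113)/627.80 = 107.805°.
sin δ = sin 3.90° × sin 107.805° = 0.06476, so δ = +3.713°.
cos H₀ = −tan(+65.2°) tan(+3.713°) = -0.1404, H₀ = 1.7117 rad.
Bracket: H₀ sin φ sin δ + cos φ cos δ sin H₀ = 1.7117×0.90778×0.06476 + 0.41945×0.99790×0.99009 = 0.100627 + 0.414421 = 0.515048.
Q̄ = (S₀/π) × [bracket] = (1523/π) × 0.515048 = 249.7 W/m².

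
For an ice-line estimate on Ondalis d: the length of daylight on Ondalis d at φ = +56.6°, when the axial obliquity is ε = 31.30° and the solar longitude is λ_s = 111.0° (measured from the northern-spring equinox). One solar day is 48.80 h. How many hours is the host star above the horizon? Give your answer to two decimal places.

Solar declination: sin δ = sin ε · sin λ_s = sin 31.30° × sin 111.0° = 0.48501, so δ = +29.013°.
cos H₀ = −tan φ · tan δ = −tan(+56.6°) × tan(+29.013°) = -0.8411, so H₀ = 2.5701 rad = 147.26°.
Daylight = 2H₀/(2π) × 48.80 h = (2.5701/π) × 48.80 = 39.92 h.

39.92 h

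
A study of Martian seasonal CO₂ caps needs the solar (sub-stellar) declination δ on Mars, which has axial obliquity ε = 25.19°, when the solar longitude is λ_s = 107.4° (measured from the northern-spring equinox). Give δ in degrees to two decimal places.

sin δ = sin ε · sin λ_s = sin 25.19° × sin 107.4° = 0.406145.
δ = arcsin(0.406145) = +23.96°.

δ = +23.96°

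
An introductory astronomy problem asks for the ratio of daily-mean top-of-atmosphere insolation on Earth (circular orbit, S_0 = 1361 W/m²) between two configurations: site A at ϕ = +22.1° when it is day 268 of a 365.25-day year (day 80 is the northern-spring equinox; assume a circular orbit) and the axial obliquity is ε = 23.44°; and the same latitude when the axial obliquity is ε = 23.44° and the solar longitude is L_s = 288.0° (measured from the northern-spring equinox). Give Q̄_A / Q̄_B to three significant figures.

Q̄_A / Q̄_B ≈ 1.40

— Configuration A (ϕ=+22.1°):
Solar longitude: L_s = 360° × (268 − 80)/365.25 = 185.298°.
sin δ = sin 23.44° × sin 185.298° = -0.03673, so δ = -2.105°.
cos h₀ = −tan(+22.1°) tan(-2.105°) = 0.0149, h₀ = 1.5559 rad.
Bracket: h₀ sin ϕ sin δ + cos ϕ cos δ sin h₀ = 1.5559×0.37622×-0.03673 + 0.92653×0.99933×0.99989 = -0.021500 + 0.925807 = 0.904307.
Q̄ = (S_0/π) × [bracket] = (1361/π) × 0.904307 = 391.76 W/m².
— Configuration B (ϕ=+22.1°):
Solar declination: sin δ = sin ε · sin L_s = sin 23.44° × sin 288.0° = -0.37832, so δ = -22.230°.
cos h₀ = −tan(+22.1°) tan(-22.230°) = 0.1660, h₀ = 1.4041 rad.
Bracket: h₀ sin ϕ sin δ + cos ϕ cos δ sin h₀ = 1.4041×0.37622×-0.37832 + 0.92653×0.92568×0.98613 = -0.199848 + 0.845774 = 0.645926.
Q̄ = (S_0/π) × [bracket] = (1361/π) × 0.645926 = 279.83 W/m².
Ratio Q̄_A / Q̄_B = 391.76 / 279.83 = 1.400.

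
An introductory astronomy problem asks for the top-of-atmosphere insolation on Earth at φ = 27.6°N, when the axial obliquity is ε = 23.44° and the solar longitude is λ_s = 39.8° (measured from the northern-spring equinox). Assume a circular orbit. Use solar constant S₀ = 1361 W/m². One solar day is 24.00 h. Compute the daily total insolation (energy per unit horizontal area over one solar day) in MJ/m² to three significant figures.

39.3 MJ/m²

Solar declination: sin δ = sin ε · sin λ_s = sin 23.44° × sin 39.8° = 0.25463, so δ = +14.752°.
cos H₀ = −tan(+27.6°) tan(+14.752°) = -0.1377, H₀ = 1.7089 rad.
Bracket: H₀ sin φ sin δ + cos φ cos δ sin H₀ = 1.7089×0.46330×0.25463 + 0.88620×0.96704×0.99048 = 0.201599 + 0.848832 = 1.050431.
Q̄ = (S₀/π) × [bracket] = (1361/π) × 1.050431 = 455.07 W/m².
Daily total = Q̄ × 24.00 h × 3600 s/h = 455.07 × 24.00 × 3600 / 10⁶ = 39.32 MJ/m².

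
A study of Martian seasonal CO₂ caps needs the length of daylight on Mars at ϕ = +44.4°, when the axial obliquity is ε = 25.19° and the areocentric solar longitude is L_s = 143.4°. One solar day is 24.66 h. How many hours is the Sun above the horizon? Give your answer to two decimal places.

sin δ = sin 25.19° × sin 143.4° = 0.25377, so δ = +14.700°.
cos h₀ = −tan ϕ · tan δ = −tan(+44.4°) × tan(+14.700°) = -0.2569, so h₀ = 1.8306 rad = 104.89°.
Daylight = 2h₀/(2π) × 24.66 h = (1.8306/π) × 24.66 = 14.37 h.

14.37 h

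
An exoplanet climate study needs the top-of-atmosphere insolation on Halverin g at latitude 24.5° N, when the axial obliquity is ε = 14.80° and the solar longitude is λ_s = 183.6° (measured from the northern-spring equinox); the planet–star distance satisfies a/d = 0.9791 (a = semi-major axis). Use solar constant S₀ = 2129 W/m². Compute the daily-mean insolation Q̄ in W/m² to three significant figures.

Solar declination: sin δ = sin ε · sin λ_s = sin 14.80° × sin 183.6° = -0.01604, so δ = -0.919°.
cos H₀ = −tan(+24.5°) tan(-0.919°) = 0.0073, H₀ = 1.5635 rad.
Bracket: H₀ sin φ sin δ + cos φ cos δ sin H₀ = 1.5635×0.41469×-0.01604 + 0.90996×0.99987×0.99997 = -0.010400 + 0.909814 = 0.899414.
Inverse-square distance factor (a/d)² = 0.9791² = 0.958637.
Q̄ = (S₀/π) × 0.958637 × [bracket] = (2129/π) × 0.958637 × 0.899414 = 584.3 W/m².

Q̄ ≈ 584 W/m²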